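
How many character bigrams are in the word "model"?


Word: "model" (length 5)
Number of 2-grams = length - 2 + 1 = 5 - 2 + 1
= 4


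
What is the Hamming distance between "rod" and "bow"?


Comparing character by character (same length = 3):
  Pos 0: 'r' vs 'b' !=
  Pos 1: 'o' vs 'o' =
  Pos 2: 'd' vs 'w' !=
Hamming distance = 2


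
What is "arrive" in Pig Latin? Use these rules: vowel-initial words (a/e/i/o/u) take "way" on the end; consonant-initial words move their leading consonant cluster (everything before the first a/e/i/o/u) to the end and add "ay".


Word: "arrive"
Starts with vowel → add 'way'
Pig Latin = "arriveway"


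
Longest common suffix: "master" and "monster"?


Word 1: "master"
Word 2: "monster"
Comparing from end:
  Pos -1: 'r' == 'r'
  Pos -2: 'e' == 'e'
  Pos -3: 't' == 't'
  Pos -4: 's' == 's'
  Pos -5: 'a' != 'n' (stop)
LCS = "ster" (length 4)


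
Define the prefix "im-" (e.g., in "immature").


Prefix: im-
As in: immature -> im- + mature
Meaning = not / into


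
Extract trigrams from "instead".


Word: "instead" (length 7)
Number of trigrams = 7 - 3 + 1 = 5
  Position 0: "ins"
  Position 1: "nst"
  Position 2: "ste"
  Position 3: "tea"
  Position 4: "ead"
Trigrams = "ins", "nst", "ste", "tea", "ead"


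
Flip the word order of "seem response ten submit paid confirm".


Original: "seem response ten submit paid confirm"
Words (1..n): seem | response | ten | submit | paid | confirm
Reversed (n..1): confirm | paid | submit | ten | response | seem
Result = "confirm paid submit ten response seem"


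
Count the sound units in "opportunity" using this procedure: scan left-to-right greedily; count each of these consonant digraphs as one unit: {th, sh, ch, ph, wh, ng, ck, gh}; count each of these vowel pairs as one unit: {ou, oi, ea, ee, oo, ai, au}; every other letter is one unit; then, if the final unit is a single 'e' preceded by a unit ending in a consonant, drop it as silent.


Word: "opportunity" (11 letters)
Left-to-right scan:
  (1) 'o' (letter)
  (2) 'p' (letter)
  (3) 'p' (letter)
  (4) 'o' (letter)
  (5) 'r' (letter)
  (6) 't' (letter)
  (7) 'u' (letter)
  (8) 'n' (letter)
  (9) 'i' (letter)
  (10) 't' (letter)
  (11) 'y' (letter)
Units from scan: 11
Sound units = 11 units


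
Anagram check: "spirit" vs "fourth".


Word 1: "spirit" → sorted: iiprst
Word 2: "fourth" → sorted: fhortu
Same letters? iiprst != fhortu
Anagram = No


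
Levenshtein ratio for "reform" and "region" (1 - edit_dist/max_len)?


Word 1: "reform" (length 6)
Word 2: "region" (length 6)
One optimal edit sequence:
  1. keep 'r'
  2. keep 'e'
  3. substitute 'f' -> 'g'  (+1)
  4. substitute 'o' -> 'i'  (+1)
  5. substitute 'r' -> 'o'  (+1)
  6. substitute 'm' -> 'n'  (+1)
Edit distance = 4
Max length = max(6, 6) = 6
Similarity = 1 - 4/6
= 0.3333


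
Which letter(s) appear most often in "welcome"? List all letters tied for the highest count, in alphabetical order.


Word: "welcome"
Letter counts:
  'c': 1
  'e': 2
  'l': 1
  'm': 1
  'o': 1
  'w': 1
Maximum count = 2
Most frequent = 'e' (2 times each)


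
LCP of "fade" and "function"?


Word 1: "fade"
Word 2: "function"
Comparing from start:
  Pos 0: 'f' == 'f'
  Pos 1: 'a' != 'u' (stop)
LCP = "f" (length 1)


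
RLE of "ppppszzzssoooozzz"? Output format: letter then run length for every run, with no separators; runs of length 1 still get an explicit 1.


String: "ppppszzzssoooozzz"
Scanning for consecutive runs:
  'p' x 4
  's' x 1
  'z' x 3
  's' x 2
  'o' x 4
  'z' x 3
RLE = "p4s1z3s2o4z3"


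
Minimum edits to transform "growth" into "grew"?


Word 1: "growth" (length 6)
Word 2: "grew" (length 4)
One optimal edit sequence (insert/delete/substitute each cost 1):
  1. keep 'g'
  2. keep 'r'
  3. substitute 'o' -> 'e'  (+1)
  4. keep 'w'
  5. delete 't'  (+1)
  6. delete 'h'  (+1)
Total edit operations: 3
Edit distance = 3


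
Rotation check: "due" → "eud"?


Word: "due", Candidate: "eud"
Method: check if candidate is substring of word+word
"duedue" contains "eud"? No
Is rotation = No


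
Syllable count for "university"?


Word: "university"
Syllable breakdown: u-ni-ver-si-ty
Counting: 5 parts
= 5 syllables


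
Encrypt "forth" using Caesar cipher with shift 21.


Word: "forth"
Shift: 21
Each letter → (letter + shift) mod 26:
  'f' (5) + 21 = 0 → 'a'
  'o' (14) + 21 = 9 → 'j'
  'r' (17) + 21 = 12 → 'm'
  't' (19) + 21 = 14 → 'o'
  'h' (7) + 21 = 2 → 'c'
Result = "ajmoc"


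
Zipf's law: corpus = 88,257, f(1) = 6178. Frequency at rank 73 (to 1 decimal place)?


Zipf's law: f(r) = f(1) / r
f(1) = 6178
f(73) = 6178 / 73
= 84.6 occurrences


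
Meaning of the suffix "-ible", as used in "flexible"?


Suffix: -ible
Example: flexible = flex + -ible
Meaning = capable of


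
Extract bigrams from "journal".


Word: "journal" (length 7)
Number of bigrams = 7 - 2 + 1 = 6
  Position 0: "jo"
  Position 1: "ou"
  Position 2: "ur"
  Position 3: "rn"
  Position 4: "na"
  Position 5: "al"
Bigrams = "jo", "ou", "ur", "rn", "na", "al"


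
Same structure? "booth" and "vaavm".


Pattern of "booth": [0, 1, 1, 2, 3]
Pattern of "vaavm": [0, 1, 1, 0, 2]
Patterns do not match
Same pattern = No


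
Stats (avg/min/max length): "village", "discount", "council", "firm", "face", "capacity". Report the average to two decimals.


Lengths: "village"=7, "discount"=8, "council"=7, "firm"=4, "face"=4, "capacity"=8
Sum = 38, Count = 6
Average = 38/6 = 6.33
= avg=6.33, min=4, max=8


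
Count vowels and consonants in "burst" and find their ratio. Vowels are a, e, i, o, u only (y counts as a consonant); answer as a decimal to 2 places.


Word: "burst"
Vowels (a,e,i,o,u): 1
Consonants: 4
Ratio = 1/4
= 0.25


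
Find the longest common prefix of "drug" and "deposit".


Word 1: "drug"
Word 2: "deposit"
Comparing from start:
  Pos 0: 'd' == 'd'
  Pos 1: 'r' != 'e' (stop)
LCP = "d" (length 1)


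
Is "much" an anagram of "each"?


Word 1: "each" → sorted: aceh
Word 2: "much" → sorted: chmu
Same letters? aceh != chmu
Anagram = No


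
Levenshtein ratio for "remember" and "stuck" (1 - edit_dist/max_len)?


Word 1: "remember" (length 8)
Word 2: "stuck" (length 5)
One optimal edit sequence:
  1. delete 'r'  (+1)
  2. delete 'e'  (+1)
  3. delete 'm'  (+1)
  4. substitute 'e' -> 's'  (+1)
  5. substitute 'm' -> 't'  (+1)
  6. substitute 'b' -> 'u'  (+1)
  7. substitute 'e' -> 'c'  (+1)
  8. substitute 'r' -> 'k'  (+1)
Edit distance = 8
Max length = max(8, 5) = 8
Similarity = 1 - 8/8
= 0.0000


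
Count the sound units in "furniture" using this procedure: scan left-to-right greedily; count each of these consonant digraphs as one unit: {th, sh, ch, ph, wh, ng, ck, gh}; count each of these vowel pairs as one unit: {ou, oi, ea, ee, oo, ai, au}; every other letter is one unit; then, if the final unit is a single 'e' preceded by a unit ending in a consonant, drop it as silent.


Word: "furniture" (9 letters)
Left-to-right scan:
  (1) 'f' (letter)
  (2) 'u' (letter)
  (3) 'r' (letter)
  (4) 'n' (letter)
  (5) 'i' (letter)
  (6) 't' (letter)
  (7) 'u' (letter)
  (8) 'r' (letter)
  (9) 'e' (letter)
Units from scan: 9
Final unit is 'e' after a consonant -> drop as silent (-1)
Sound units = 8 units


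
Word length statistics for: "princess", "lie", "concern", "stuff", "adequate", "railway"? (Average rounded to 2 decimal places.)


Lengths: "princess"=8, "lie"=3, "concern"=7, "stuff"=5, "adequate"=8, "railway"=7
Sum = 38, Count = 6
Average = 38/6 = 6.33
= avg=6.33, min=3, max=8


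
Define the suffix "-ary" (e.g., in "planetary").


Suffix: -ary
As in: planetary -> planet + -ary
Meaning = relating to


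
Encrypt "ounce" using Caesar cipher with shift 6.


Word: "ounce"
Shift: 6
Each letter → (letter + shift) mod 26:
  'o' (14) + 6 = 20 → 'u'
  'u' (20) + 6 = 0 → 'a'
  'n' (13) + 6 = 19 → 't'
  'c' (2) + 6 = 8 → 'i'
  'e' (4) + 6 = 10 → 'k'
Result = "uatik"


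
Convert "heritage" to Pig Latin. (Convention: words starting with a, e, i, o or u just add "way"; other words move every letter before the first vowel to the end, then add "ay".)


Word: "heritage"
Starts with consonant(s) → move to end, add 'ay'
Consonant cluster: "h"
Pig Latin = "eritagehay"


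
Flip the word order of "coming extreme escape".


Original: "coming extreme escape"
Words (1..n): coming | extreme | escape
Reversed (n..1): escape | extreme | coming
Result = "escape extreme coming"


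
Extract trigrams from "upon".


Word: "upon" (length 4)
Number of trigrams = 4 - 3 + 1 = 2
  Position 0: "upo"
  Position 1: "pon"
Trigrams = "upo", "pon"


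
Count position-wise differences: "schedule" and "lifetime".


Comparing character by character (same length = 8):
  Pos 0: 's' vs 'l' !=
  Pos 1: 'c' vs 'i' !=
  Pos 2: 'h' vs 'f' !=
  Pos 3: 'e' vs 'e' =
  Pos 4: 'd' vs 't' !=
  Pos 5: 'u' vs 'i' !=
  Pos 6: 'l' vs 'm' !=
  Pos 7: 'e' vs 'e' =
Hamming distance = 6


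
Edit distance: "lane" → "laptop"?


Word 1: "lane" (length 4)
Word 2: "laptop" (length 6)
One optimal edit sequence (insert/delete/substitute each cost 1):
  1. keep 'l'
  2. keep 'a'
  3. insert 'p'  (+1)
  4. insert 't'  (+1)
  5. substitute 'n' -> 'o'  (+1)
  6. substitute 'e' -> 'p'  (+1)
Total edit operations: 4
Edit distance = 4


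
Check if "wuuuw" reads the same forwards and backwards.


Word: "wuuuw"
Reversed: "wuuuw"
Forward == Backward? wuuuw == wuuuw
Palindrome = Yes


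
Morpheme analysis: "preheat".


Word: "preheat"
Morphemes: pre- / heat
Each morpheme carries meaning
= 2 morphemes


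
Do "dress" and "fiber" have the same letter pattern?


Pattern of "dress": [0, 1, 2, 3, 3]
Pattern of "fiber": [0, 1, 2, 3, 4]
Patterns do not match
Same pattern = No


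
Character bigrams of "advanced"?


Word: "advanced" (length 8)
Number of bigrams = 8 - 2 + 1 = 7
  Position 0: "ad"
  Position 1: "dv"
  Position 2: "va"
  Position 3: "an"
  Position 4: "nc"
  Position 5: "ce"
  Position 6: "ed"
Bigrams = "ad", "dv", "va", "an", "nc", "ce", "ed"


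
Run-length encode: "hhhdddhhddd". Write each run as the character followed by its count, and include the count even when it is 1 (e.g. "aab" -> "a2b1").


String: "hhhdddhhddd"
Scanning for consecutive runs:
  'h' x 3
  'd' x 3
  'h' x 2
  'd' x 3
RLE = "h3d3h2d3"


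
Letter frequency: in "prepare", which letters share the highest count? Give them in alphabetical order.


Word: "prepare"
Letter counts:
  'a': 1
  'e': 2
  'p': 2
  'r': 2
Maximum count = 2
Most frequent = 'e', 'p', 'r' (2 times each)


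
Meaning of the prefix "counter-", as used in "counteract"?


Prefix: counter-
Example: counteract (counter- + act)
Meaning = against / opposite


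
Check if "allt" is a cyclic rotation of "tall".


Word: "tall", Candidate: "allt"
Method: check if candidate is substring of word+word
"talltall" contains "allt"? Yes
Is rotation = Yes


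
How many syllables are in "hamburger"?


Word: "hamburger"
Syllable breakdown: ham-bur-ger
Counting: 3 parts
= 3 syllables


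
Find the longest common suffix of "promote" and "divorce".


Word 1: "promote"
Word 2: "divorce"
Comparing from end:
  Pos -1: 'e' == 'e'
  Pos -2: 't' != 'c' (stop)
LCS = "e" (length 1)


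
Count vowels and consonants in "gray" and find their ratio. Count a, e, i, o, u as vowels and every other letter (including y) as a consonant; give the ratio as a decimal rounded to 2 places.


Word: "gray"
Vowels (a,e,i,o,u): 1
Consonants: 3
Ratio = 1/3
= 0.33


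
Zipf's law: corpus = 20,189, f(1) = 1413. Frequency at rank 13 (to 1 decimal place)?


Zipf's law: f(r) = f(1) / r
f(1) = 1413
f(13) = 1413 / 13
= 108.7 occurrences


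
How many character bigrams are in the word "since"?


Word: "since" (length 5)
Number of 2-grams = length - 2 + 1 = 5 - 2 + 1
= 4


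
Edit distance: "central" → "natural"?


Word 1: "central" (length 7)
Word 2: "natural" (length 7)
One optimal edit sequence (insert/delete/substitute each cost 1):
  1. substitute 'c' -> 'n'  (+1)
  2. substitute 'e' -> 'a'  (+1)
  3. substitute 'n' -> 't'  (+1)
  4. substitute 't' -> 'u'  (+1)
  5. keep 'r'
  6. keep 'a'
  7. keep 'l'
Total edit operations: 4
Edit distance = 4


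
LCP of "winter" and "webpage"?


Word 1: "winter"
Word 2: "webpage"
Comparing from start:
  Pos 0: 'w' == 'w'
  Pos 1: 'i' != 'e' (stop)
LCP = "w" (length 1)


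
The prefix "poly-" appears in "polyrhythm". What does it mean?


Prefix: poly-
As in: polyrhythm -> poly- + rhythm
Meaning = many


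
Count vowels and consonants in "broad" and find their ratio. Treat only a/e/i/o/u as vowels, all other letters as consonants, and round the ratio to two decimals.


Word: "broad"
Vowels (a,e,i,o,u): 2
Consonants: 3
Ratio = 2/3
= 0.67


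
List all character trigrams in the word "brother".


Word: "brother" (length 7)
Number of trigrams = 7 - 3 + 1 = 5
  Position 0: "bro"
  Position 1: "rot"
  Position 2: "oth"
  Position 3: "the"
  Position 4: "her"
Trigrams = "bro", "rot", "oth", "the", "her"


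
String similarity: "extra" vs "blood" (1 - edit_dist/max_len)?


Word 1: "extra" (length 5)
Word 2: "blood" (length 5)
One optimal edit sequence:
  1. substitute 'e' -> 'b'  (+1)
  2. substitute 'x' -> 'l'  (+1)
  3. substitute 't' -> 'o'  (+1)
  4. substitute 'r' -> 'o'  (+1)
  5. substitute 'a' -> 'd'  (+1)
Edit distance = 5
Max length = max(5, 5) = 5
Similarity = 1 - 5/5
= 0.0000


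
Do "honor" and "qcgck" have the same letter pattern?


Pattern of "honor": [0, 1, 2, 1, 3]
Pattern of "qcgck": [0, 1, 2, 1, 3]
Patterns match
Same pattern = Yes


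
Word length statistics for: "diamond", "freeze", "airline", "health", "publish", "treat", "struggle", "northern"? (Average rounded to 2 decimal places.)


Lengths: "diamond"=7, "freeze"=6, "airline"=7, "health"=6, "publish"=7, "treat"=5, "struggle"=8, "northern"=8
Sum = 54, Count = 8
Average = 54/8 = 6.75
= avg=6.75, min=5, max=8


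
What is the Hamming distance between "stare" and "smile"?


Comparing character by character (same length = 5):
  Pos 0: 's' vs 's' =
  Pos 1: 't' vs 'm' !=
  Pos 2: 'a' vs 'i' !=
  Pos 3: 'r' vs 'l' !=
  Pos 4: 'e' vs 'e' =
Hamming distance = 3


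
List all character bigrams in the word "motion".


Word: "motion" (length 6)
Number of bigrams = 6 - 2 + 1 = 5
  Position 0: "mo"
  Position 1: "ot"
  Position 2: "ti"
  Position 3: "io"
  Position 4: "on"
Bigrams = "mo", "ot", "ti", "io", "on"


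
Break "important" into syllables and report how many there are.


Word: "important"
Syllable breakdown: im · por · tant
Counting: 3 parts
= 3 syllables


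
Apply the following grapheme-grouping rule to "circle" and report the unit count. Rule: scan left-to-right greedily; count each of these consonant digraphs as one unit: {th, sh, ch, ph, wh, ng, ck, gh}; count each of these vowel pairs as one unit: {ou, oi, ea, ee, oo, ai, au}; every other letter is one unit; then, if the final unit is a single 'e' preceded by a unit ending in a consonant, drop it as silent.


Word: "circle" (6 letters)
Left-to-right scan:
  1. 'c' (letter)
  2. 'i' (letter)
  3. 'r' (letter)
  4. 'c' (letter)
  5. 'l' (letter)
  6. 'e' (letter)
Units from scan: 6
Final unit is 'e' after a consonant -> drop as silent (-1)
Sound units = 5 units


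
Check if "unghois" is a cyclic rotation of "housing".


Word: "housing", Candidate: "unghois"
Method: check if candidate is substring of word+word
"housinghousing" contains "unghois"? No
Is rotation = No


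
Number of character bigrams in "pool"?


Word: "pool" (length 4)
Number of 2-grams = length - 2 + 1 = 4 - 2 + 1
= 3


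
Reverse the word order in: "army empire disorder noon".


Original: "army empire disorder noon"
Words (1..n): army | empire | disorder | noon
Reversed (n..1): noon | disorder | empire | army
Result = "noon disorder empire army"


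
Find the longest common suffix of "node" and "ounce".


Word 1: "node"
Word 2: "ounce"
Comparing from end:
  Pos -1: 'e' == 'e'
  Pos -2: 'd' != 'c' (stop)
LCS = "e" (length 1)


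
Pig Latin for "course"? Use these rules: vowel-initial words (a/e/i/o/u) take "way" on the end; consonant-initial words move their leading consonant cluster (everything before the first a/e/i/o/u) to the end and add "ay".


Word: "course"
Starts with consonant(s) → move to end, add 'ay'
Consonant cluster: "c"
Pig Latin = "oursecay"


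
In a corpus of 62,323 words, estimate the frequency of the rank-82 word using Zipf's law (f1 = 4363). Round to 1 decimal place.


Zipf's law: f(r) = f(1) / r
f(1) = 4363
f(82) = 4363 / 82
= 53.2 occurrences


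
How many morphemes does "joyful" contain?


Word: "joyful"
Morphemes: joy + -ful
Each morpheme carries meaning
= 2 morphemes


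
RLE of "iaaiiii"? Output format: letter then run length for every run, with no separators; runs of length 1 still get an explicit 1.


String: "iaaiiii"
Scanning for consecutive runs:
  'i' x 1
  'a' x 2
  'i' x 4
RLE = "i1a2i4"


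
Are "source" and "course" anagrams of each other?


Word 1: "source" → sorted: ceorsu
Word 2: "course" → sorted: ceorsu
Same letters? ceorsu == ceorsu
Anagram = Yes


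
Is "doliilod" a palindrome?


Word: "doliilod"
Reversed: "doliilod"
Forward == Backward? doliilod == doliilod
Palindrome = Yes


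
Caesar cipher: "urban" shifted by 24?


Word: "urban"
Shift: 24
Each letter → (letter + shift) mod 26:
  'u' (20) + 24 = 18 → 's'
  'r' (17) + 24 = 15 → 'p'
  'b' (1) + 24 = 25 → 'z'
  'a' (0) + 24 = 24 → 'y'
  'n' (13) + 24 = 11 → 'l'
Result = "spzyl"


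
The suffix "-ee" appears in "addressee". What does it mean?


Suffix: -ee
As in: addressee -> address + -ee
Meaning = one who receives


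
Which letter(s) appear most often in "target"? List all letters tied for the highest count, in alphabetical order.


Word: "target"
Letter counts:
  'a': 1
  'e': 1
  'g': 1
  'r': 1
  't': 2
Maximum count = 2
Most frequent = 't' (2 times each)


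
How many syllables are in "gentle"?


Word: "gentle"
Syllable breakdown: gen / tle
Counting: 2 parts
= 2 syllables


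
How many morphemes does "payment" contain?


Word: "payment"
Morphemes: pay / -ment
Each morpheme carries meaning
= 2 morphemes


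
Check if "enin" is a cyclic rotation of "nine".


Word: "nine", Candidate: "enin"
Method: check if candidate is substring of word+word
"ninenine" contains "enin"? Yes
Is rotation = Yes


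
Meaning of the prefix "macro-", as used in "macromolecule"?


Prefix: macro-
Example: macromolecule (macro- + molecule)
Meaning = large


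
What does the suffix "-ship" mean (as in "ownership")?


Suffix: -ship
Example: ownership (owner + -ship)
Meaning = state / position


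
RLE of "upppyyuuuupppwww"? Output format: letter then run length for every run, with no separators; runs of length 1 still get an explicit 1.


String: "upppyyuuuupppwww"
Scanning for consecutive runs:
  'u' x 1
  'p' x 3
  'y' x 2
  'u' x 4
  'p' x 3
  'w' x 3
RLE = "u1p3y2u4p3w3"


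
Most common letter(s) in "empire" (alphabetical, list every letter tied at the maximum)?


Word: "empire"
Letter counts:
  'e': 2
  'i': 1
  'm': 1
  'p': 1
  'r': 1
Maximum count = 2
Most frequent = 'e' (2 times each)


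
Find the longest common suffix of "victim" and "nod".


Word 1: "victim"
Word 2: "nod"
Comparing from end:
  Pos -1: 'm' != 'd' (stop)
LCS = "" (length 0)


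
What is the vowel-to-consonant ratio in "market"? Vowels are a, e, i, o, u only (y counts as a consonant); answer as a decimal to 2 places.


Word: "market"
Vowels (a,e,i,o,u): 2
Consonants: 4
Ratio = 2/4
= 0.50


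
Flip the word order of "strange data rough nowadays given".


Original: "strange data rough nowadays given"
Words (1..n): strange | data | rough | nowadays | given
Reversed (n..1): given | nowadays | rough | data | strange
Result = "given nowadays rough data strange"


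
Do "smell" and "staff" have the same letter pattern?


Pattern of "smell": [0, 1, 2, 3, 3]
Pattern of "staff": [0, 1, 2, 3, 3]
Patterns match
Same pattern = Yes


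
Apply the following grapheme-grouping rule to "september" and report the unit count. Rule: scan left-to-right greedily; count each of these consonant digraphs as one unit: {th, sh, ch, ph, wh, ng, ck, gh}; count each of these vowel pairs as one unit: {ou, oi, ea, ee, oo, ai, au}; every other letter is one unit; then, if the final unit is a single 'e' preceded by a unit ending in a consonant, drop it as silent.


Word: "september" (9 letters)
Left-to-right scan:
  [1] 's' (letter)
  [2] 'e' (letter)
  [3] 'p' (letter)
  [4] 't' (letter)
  [5] 'e' (letter)
  [6] 'm' (letter)
  [7] 'b' (letter)
  [8] 'e' (letter)
  [9] 'r' (letter)
Units from scan: 9
Sound units = 9 units


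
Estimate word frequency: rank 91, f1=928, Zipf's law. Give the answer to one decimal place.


Zipf's law: f(r) = f(1) / r
f(1) = 928
f(91) = 928 / 91
= 10.2 occurrences


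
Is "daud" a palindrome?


Word: "daud"
Reversed: "duad"
Forward == Backward? daud != duad
Palindrome = No


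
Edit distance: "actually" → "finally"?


Word 1: "actually" (length 8)
Word 2: "finally" (length 7)
One optimal edit sequence (insert/delete/substitute each cost 1):
  1. delete 'a'  (+1)
  2. substitute 'c' -> 'f'  (+1)
  3. substitute 't' -> 'i'  (+1)
  4. substitute 'u' -> 'n'  (+1)
  5. keep 'a'
  6. keep 'l'
  7. keep 'l'
  8. keep 'y'
Total edit operations: 4
Edit distance = 4


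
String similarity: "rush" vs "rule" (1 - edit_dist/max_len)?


Word 1: "rush" (length 4)
Word 2: "rule" (length 4)
One optimal edit sequence:
  1. keep 'r'
  2. keep 'u'
  3. substitute 's' -> 'l'  (+1)
  4. substitute 'h' -> 'e'  (+1)
Edit distance = 2
Max length = max(4, 4) = 4
Similarity = 1 - 2/4
= 0.5000


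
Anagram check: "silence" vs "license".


Word 1: "silence" → sorted: ceeilns
Word 2: "license" → sorted: ceeilns
Same letters? ceeilns == ceeilns
Anagram = Yes


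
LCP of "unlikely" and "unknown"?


Word 1: "unlikely"
Word 2: "unknown"
Comparing from start:
  Pos 0: 'u' == 'u'
  Pos 1: 'n' == 'n'
  Pos 2: 'l' != 'k' (stop)
LCP = "un" (length 2)


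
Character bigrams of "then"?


Word: "then" (length 4)
Number of bigrams = 4 - 2 + 1 = 3
  Position 0: "th"
  Position 1: "he"
  Position 2: "en"
Bigrams = "th", "he", "en"


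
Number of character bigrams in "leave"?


Word: "leave" (length 5)
Number of 2-grams = length - 2 + 1 = 5 - 2 + 1
= 4


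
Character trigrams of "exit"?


Word: "exit" (length 4)
Number of trigrams = 4 - 3 + 1 = 2
  Position 0: "exi"
  Position 1: "xit"
Trigrams = "exi", "xit"


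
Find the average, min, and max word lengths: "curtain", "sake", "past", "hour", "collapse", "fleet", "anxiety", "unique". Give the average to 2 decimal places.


Lengths: "curtain"=7, "sake"=4, "past"=4, "hour"=4, "collapse"=8, "fleet"=5, "anxiety"=7, "unique"=6
Sum = 45, Count = 8
Average = 45/8 = 5.63
= avg=5.63, min=4, max=8


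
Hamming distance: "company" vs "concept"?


Comparing character by character (same length = 7):
  Pos 0: 'c' vs 'c' =
  Pos 1: 'o' vs 'o' =
  Pos 2: 'm' vs 'n' !=
  Pos 3: 'p' vs 'c' !=
  Pos 4: 'a' vs 'e' !=
  Pos 5: 'n' vs 'p' !=
  Pos 6: 'y' vs 't' !=
Hamming distance = 5


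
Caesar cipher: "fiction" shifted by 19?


Word: "fiction"
Shift: 19
Each letter → (letter + shift) mod 26:
  'f' (5) + 19 = 24 → 'y'
  'i' (8) + 19 = 1 → 'b'
  'c' (2) + 19 = 21 → 'v'
  't' (19) + 19 = 12 → 'm'
  'i' (8) + 19 = 1 → 'b'
  'o' (14) + 19 = 7 → 'h'
  'n' (13) + 19 = 6 → 'g'
Result = "ybvmbhg"


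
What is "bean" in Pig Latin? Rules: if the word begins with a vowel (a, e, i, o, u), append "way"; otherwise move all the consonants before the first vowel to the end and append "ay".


Word: "bean"
Starts with consonant(s) → move to end, add 'ay'
Consonant cluster: "b"
Pig Latin = "eanbay"


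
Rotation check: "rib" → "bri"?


Word: "rib", Candidate: "bri"
Method: check if candidate is substring of word+word
"ribrib" contains "bri"? Yes
Is rotation = Yes


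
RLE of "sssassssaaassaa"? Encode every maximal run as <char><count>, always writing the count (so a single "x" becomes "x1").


String: "sssassssaaassaa"
Scanning for consecutive runs:
  's' x 3
  'a' x 1
  's' x 4
  'a' x 3
  's' x 2
  'a' x 2
RLE = "s3a1s4a3s2a2"


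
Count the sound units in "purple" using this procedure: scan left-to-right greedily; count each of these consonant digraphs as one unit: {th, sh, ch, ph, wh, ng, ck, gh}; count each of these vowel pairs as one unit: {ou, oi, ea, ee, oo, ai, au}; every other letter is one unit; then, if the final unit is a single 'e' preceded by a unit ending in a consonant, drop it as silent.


Word: "purple" (6 letters)
Left-to-right scan:
  1. 'p' (letter)
  2. 'u' (letter)
  3. 'r' (letter)
  4. 'p' (letter)
  5. 'l' (letter)
  6. 'e' (letter)
Units from scan: 6
Final unit is 'e' after a consonant -> drop as silent (-1)
Sound units = 5 units


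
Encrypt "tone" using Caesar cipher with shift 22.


Word: "tone"
Shift: 22
Each letter → (letter + shift) mod 26:
  't' (19) + 22 = 15 → 'p'
  'o' (14) + 22 = 10 → 'k'
  'n' (13) + 22 = 9 → 'j'
  'e' (4) + 22 = 0 → 'a'
Result = "pkja"


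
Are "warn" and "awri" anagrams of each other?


Word 1: "warn" → sorted: anrw
Word 2: "awri" → sorted: airw
Same letters? anrw != airw
Anagram = No


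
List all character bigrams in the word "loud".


Word: "loud" (length 4)
Number of bigrams = 4 - 2 + 1 = 3
  Position 0: "lo"
  Position 1: "ou"
  Position 2: "ud"
Bigrams = "lo", "ou", "ud"


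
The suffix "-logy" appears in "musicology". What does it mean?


Suffix: -logy
Example: musicology = music + -logy, with a spelling change
Meaning = study of


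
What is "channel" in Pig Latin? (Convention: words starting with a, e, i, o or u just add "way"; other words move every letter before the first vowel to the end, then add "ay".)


Word: "channel"
Starts with consonant(s) → move to end, add 'ay'
Consonant cluster: "ch"
Pig Latin = "annelchay"


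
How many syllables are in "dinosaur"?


Word: "dinosaur"
Syllable breakdown: di-no-saur
Counting: 3 parts
= 3 syllables


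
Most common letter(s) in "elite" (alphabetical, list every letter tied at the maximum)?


Word: "elite"
Letter counts:
  'e': 2
  'i': 1
  'l': 1
  't': 1
Maximum count = 2
Most frequent = 'e' (2 times each)


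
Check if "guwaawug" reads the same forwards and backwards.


Word: "guwaawug"
Reversed: "guwaawug"
Forward == Backward? guwaawug == guwaawug
Palindrome = Yes


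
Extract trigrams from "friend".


Word: "friend" (length 6)
Number of trigrams = 6 - 3 + 1 = 4
  Position 0: "fri"
  Position 1: "rie"
  Position 2: "ien"
  Position 3: "end"
Trigrams = "fri", "rie", "ien", "end"


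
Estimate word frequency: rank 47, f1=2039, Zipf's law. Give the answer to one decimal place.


Zipf's law: f(r) = f(1) / r
f(1) = 2039
f(47) = 2039 / 47
= 43.4 occurrences


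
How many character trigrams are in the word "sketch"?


Word: "sketch" (length 6)
Number of 3-grams = length - 3 + 1 = 6 - 3 + 1
= 4


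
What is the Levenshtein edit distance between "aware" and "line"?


Word 1: "aware" (length 5)
Word 2: "line" (length 4)
One optimal edit sequence (insert/delete/substitute each cost 1):
  1. delete 'a'  (+1)
  2. substitute 'w' -> 'l'  (+1)
  3. substitute 'a' -> 'i'  (+1)
  4. substitute 'r' -> 'n'  (+1)
  5. keep 'e'
Total edit operations: 4
Edit distance = 4


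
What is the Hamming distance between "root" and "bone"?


Comparing character by character (same length = 4):
  Pos 0: 'r' vs 'b' !=
  Pos 1: 'o' vs 'o' =
  Pos 2: 'o' vs 'n' !=
  Pos 3: 't' vs 'e' !=
Hamming distance = 3


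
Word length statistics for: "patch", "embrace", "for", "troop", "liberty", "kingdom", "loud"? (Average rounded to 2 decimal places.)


Lengths: "patch"=5, "embrace"=7, "for"=3, "troop"=5, "liberty"=7, "kingdom"=7, "loud"=4
Sum = 38, Count = 7
Average = 38/7 = 5.43
= avg=5.43, min=3, max=7


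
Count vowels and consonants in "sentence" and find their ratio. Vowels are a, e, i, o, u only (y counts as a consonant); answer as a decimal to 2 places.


Word: "sentence"
Vowels (a,e,i,o,u): 3
Consonants: 5
Ratio = 3/5
= 0.60


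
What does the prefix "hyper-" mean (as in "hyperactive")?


Prefix: hyper-
As in: hyperactive -> hyper- + active
Meaning = over / excessive


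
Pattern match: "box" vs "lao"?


Pattern of "box": [0, 1, 2]
Pattern of "lao": [0, 1, 2]
Patterns match
Same pattern = Yes


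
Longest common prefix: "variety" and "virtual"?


Word 1: "variety"
Word 2: "virtual"
Comparing from start:
  Pos 0: 'v' == 'v'
  Pos 1: 'a' != 'i' (stop)
LCP = "v" (length 1)


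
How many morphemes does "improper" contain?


Word: "improper"
Morphemes: im- | proper
Each morpheme carries meaning
= 2 morphemes


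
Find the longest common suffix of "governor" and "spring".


Word 1: "governor"
Word 2: "spring"
Comparing from end:
  Pos -1: 'r' != 'g' (stop)
LCS = "" (length 0)


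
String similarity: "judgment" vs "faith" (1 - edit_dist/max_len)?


Word 1: "judgment" (length 8)
Word 2: "faith" (length 5)
One optimal edit sequence:
  1. delete 'j'  (+1)
  2. delete 'u'  (+1)
  3. delete 'd'  (+1)
  4. substitute 'g' -> 'f'  (+1)
  5. substitute 'm' -> 'a'  (+1)
  6. substitute 'e' -> 'i'  (+1)
  7. substitute 'n' -> 't'  (+1)
  8. substitute 't' -> 'h'  (+1)
Edit distance = 8
Max length = max(8, 5) = 8
Similarity = 1 - 8/8
= 0.0000


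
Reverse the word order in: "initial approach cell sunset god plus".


Original: "initial approach cell sunset god plus"
Words (1..n): initial | approach | cell | sunset | god | plus
Reversed (n..1): plus | god | sunset | cell | approach | initial
Result = "plus god sunset cell approach initial"


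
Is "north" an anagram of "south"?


Word 1: "south" → sorted: hostu
Word 2: "north" → sorted: hnort
Same letters? hostu != hnort
Anagram = No


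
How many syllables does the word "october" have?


Word: "october"
Syllable breakdown: oc · to · ber
Counting: 3 parts
= 3 syllables


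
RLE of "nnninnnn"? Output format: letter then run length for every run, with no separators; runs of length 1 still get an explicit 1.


String: "nnninnnn"
Scanning for consecutive runs:
  'n' x 3
  'i' x 1
  'n' x 4
RLE = "n3i1n4"


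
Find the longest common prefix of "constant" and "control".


Word 1: "constant"
Word 2: "control"
Comparing from start:
  Pos 0: 'c' == 'c'
  Pos 1: 'o' == 'o'
  Pos 2: 'n' == 'n'
  Pos 3: 's' != 't' (stop)
LCP = "con" (length 3)


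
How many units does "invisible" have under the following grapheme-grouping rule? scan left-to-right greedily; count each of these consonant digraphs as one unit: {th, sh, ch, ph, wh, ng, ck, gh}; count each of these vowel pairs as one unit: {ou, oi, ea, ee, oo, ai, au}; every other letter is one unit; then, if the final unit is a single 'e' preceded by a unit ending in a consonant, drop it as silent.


Word: "invisible" (9 letters)
Left-to-right scan:
  [1] 'i' (letter)
  [2] 'n' (letter)
  [3] 'v' (letter)
  [4] 'i' (letter)
  [5] 's' (letter)
  [6] 'i' (letter)
  [7] 'b' (letter)
  [8] 'l' (letter)
  [9] 'e' (letter)
Units from scan: 9
Final unit is 'e' after a consonant -> drop as silent (-1)
Sound units = 8 units


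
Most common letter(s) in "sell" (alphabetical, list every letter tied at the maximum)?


Word: "sell"
Letter counts:
  'e': 1
  'l': 2
  's': 1
Maximum count = 2
Most frequent = 'l' (2 times each)


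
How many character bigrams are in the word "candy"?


Word: "candy" (length 5)
Number of 2-grams = length - 2 + 1 = 5 - 2 + 1
= 4


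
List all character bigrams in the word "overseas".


Word: "overseas" (length 8)
Number of bigrams = 8 - 2 + 1 = 7
  Position 0: "ov"
  Position 1: "ve"
  Position 2: "er"
  Position 3: "rs"
  Position 4: "se"
  Position 5: "ea"
  Position 6: "as"
Bigrams = "ov", "ve", "er", "rs", "se", "ea", "as"


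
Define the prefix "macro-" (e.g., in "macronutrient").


Prefix: macro-
Example: macronutrient (macro- + nutrient)
Meaning = large


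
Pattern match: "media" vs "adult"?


Pattern of "media": [0, 1, 2, 3, 4]
Pattern of "adult": [0, 1, 2, 3, 4]
Patterns match
Same pattern = Yes


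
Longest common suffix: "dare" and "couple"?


Word 1: "dare"
Word 2: "couple"
Comparing from end:
  Pos -1: 'e' == 'e'
  Pos -2: 'r' != 'l' (stop)
LCS = "e" (length 1)


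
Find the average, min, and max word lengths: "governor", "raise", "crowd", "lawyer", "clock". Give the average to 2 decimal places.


Lengths: "governor"=8, "raise"=5, "crowd"=5, "lawyer"=6, "clock"=5
Sum = 29, Count = 5
Average = 29/5 = 5.80
= avg=5.80, min=5, max=8


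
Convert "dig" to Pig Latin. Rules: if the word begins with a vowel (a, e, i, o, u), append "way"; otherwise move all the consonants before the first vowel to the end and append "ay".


Word: "dig"
Starts with consonant(s) → move to end, add 'ay'
Consonant cluster: "d"
Pig Latin = "igday"


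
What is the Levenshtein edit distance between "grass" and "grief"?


Word 1: "grass" (length 5)
Word 2: "grief" (length 5)
One optimal edit sequence (insert/delete/substitute each cost 1):
  1. keep 'g'
  2. keep 'r'
  3. substitute 'a' -> 'i'  (+1)
  4. substitute 's' -> 'e'  (+1)
  5. substitute 's' -> 'f'  (+1)
Total edit operations: 3
Edit distance = 3


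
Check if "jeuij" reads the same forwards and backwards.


Word: "jeuij"
Reversed: "jiuej"
Forward == Backward? jeuij != jiuej
Palindrome = No


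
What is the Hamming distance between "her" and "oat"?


Comparing character by character (same length = 3):
  Pos 0: 'h' vs 'o' !=
  Pos 1: 'e' vs 'a' !=
  Pos 2: 'r' vs 't' !=
Hamming distance = 3


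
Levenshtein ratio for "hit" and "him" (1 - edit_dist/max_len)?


Word 1: "hit" (length 3)
Word 2: "him" (length 3)
One optimal edit sequence:
  1. keep 'h'
  2. keep 'i'
  3. substitute 't' -> 'm'  (+1)
Edit distance = 1
Max length = max(3, 3) = 3
Similarity = 1 - 1/3
= 0.6667


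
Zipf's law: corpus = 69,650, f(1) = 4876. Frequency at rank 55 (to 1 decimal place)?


Zipf's law: f(r) = f(1) / r
f(1) = 4876
f(55) = 4876 / 55
= 88.7 occurrences


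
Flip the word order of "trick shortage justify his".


Original: "trick shortage justify his"
Words (1..n): trick | shortage | justify | his
Reversed (n..1): his | justify | shortage | trick
Result = "his justify shortage trick"


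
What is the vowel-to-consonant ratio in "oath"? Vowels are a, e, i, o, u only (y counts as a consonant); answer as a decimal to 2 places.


Word: "oath"
Vowels (a,e,i,o,u): 2
Consonants: 2
Ratio = 2/2
= 1.00


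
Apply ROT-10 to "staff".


Word: "staff"
Shift: 10
Each letter → (letter + shift) mod 26:
  's' (18) + 10 = 2 → 'c'
  't' (19) + 10 = 3 → 'd'
  'a' (0) + 10 = 10 → 'k'
  'f' (5) + 10 = 15 → 'p'
  'f' (5) + 10 = 15 → 'p'
Result = "cdkpp"


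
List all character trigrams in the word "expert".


Word: "expert" (length 6)
Number of trigrams = 6 - 3 + 1 = 4
  Position 0: "exp"
  Position 1: "xpe"
  Position 2: "per"
  Position 3: "ert"
Trigrams = "exp", "xpe", "per", "ert"


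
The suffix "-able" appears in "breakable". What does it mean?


Suffix: -able
Example: breakable = break + -able
Meaning = capable of


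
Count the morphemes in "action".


Word: "action"
Morphemes: act / -ion
Each morpheme carries meaning
= 2 morphemes


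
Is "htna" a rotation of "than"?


Word: "than", Candidate: "htna"
Method: check if candidate is substring of word+word
"thanthan" contains "htna"? No
Is rotation = No


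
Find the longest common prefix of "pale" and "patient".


Word 1: "pale"
Word 2: "patient"
Comparing from start:
  Pos 0: 'p' == 'p'
  Pos 1: 'a' == 'a'
  Pos 2: 'l' != 't' (stop)
LCP = "pa" (length 2)


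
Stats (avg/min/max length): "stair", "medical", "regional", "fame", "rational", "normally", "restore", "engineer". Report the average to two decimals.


Lengths: "stair"=5, "medical"=7, "regional"=8, "fame"=4, "rational"=8, "normally"=8, "restore"=7, "engineer"=8
Sum = 55, Count = 8
Average = 55/8 = 6.88
= avg=6.88, min=4, max=8


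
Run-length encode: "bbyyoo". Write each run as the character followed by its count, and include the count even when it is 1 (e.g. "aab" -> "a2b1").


String: "bbyyoo"
Scanning for consecutive runs:
  'b' x 2
  'y' x 2
  'o' x 2
RLE = "b2y2o2"


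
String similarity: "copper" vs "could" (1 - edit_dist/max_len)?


Word 1: "copper" (length 6)
Word 2: "could" (length 5)
One optimal edit sequence:
  1. keep 'c'
  2. keep 'o'
  3. delete 'p'  (+1)
  4. substitute 'p' -> 'u'  (+1)
  5. substitute 'e' -> 'l'  (+1)
  6. substitute 'r' -> 'd'  (+1)
Edit distance = 4
Max length = max(6, 5) = 6
Similarity = 1 - 4/6
= 0.3333


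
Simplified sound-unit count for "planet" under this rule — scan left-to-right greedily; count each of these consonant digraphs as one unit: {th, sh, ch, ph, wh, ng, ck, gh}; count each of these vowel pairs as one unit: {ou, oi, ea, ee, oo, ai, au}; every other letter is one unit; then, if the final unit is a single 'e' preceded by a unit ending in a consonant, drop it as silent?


Word: "planet" (6 letters)
Left-to-right scan:
  1. 'p' (letter)
  2. 'l' (letter)
  3. 'a' (letter)
  4. 'n' (letter)
  5. 'e' (letter)
  6. 't' (letter)
Units from scan: 6
Sound units = 6 units


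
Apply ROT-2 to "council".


Word: "council"
Shift: 2
Each letter → (letter + shift) mod 26:
  'c' (2) + 2 = 4 → 'e'
  'o' (14) + 2 = 16 → 'q'
  'u' (20) + 2 = 22 → 'w'
  'n' (13) + 2 = 15 → 'p'
  'c' (2) + 2 = 4 → 'e'
  'i' (8) + 2 = 10 → 'k'
  'l' (11) + 2 = 13 → 'n'
Result = "eqwpekn"


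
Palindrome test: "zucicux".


Word: "zucicux"
Reversed: "xucicuz"
Forward == Backward? zucicux != xucicuz
Palindrome = No


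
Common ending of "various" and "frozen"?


Word 1: "various"
Word 2: "frozen"
Comparing from end:
  Pos -1: 's' != 'n' (stop)
LCS = "" (length 0)


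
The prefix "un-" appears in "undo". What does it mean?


Prefix: un-
Example: undo (un- + do)
Meaning = not / reverse


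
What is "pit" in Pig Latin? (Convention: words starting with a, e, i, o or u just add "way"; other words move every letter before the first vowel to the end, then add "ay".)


Word: "pit"
Starts with consonant(s) → move to end, add 'ay'
Consonant cluster: "p"
Pig Latin = "itpay"


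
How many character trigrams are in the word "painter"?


Word: "painter" (length 7)
Number of 3-grams = length - 3 + 1 = 7 - 3 + 1
= 5


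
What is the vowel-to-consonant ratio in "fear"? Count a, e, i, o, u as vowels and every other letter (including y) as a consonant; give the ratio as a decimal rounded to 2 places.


Word: "fear"
Vowels (a,e,i,o,u): 2
Consonants: 2
Ratio = 2/2
= 1.00


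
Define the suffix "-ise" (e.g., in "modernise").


Suffix: -ise
Example: modernise = modern + -ise
Meaning = to make


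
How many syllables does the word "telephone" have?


Word: "telephone"
Syllable breakdown: tel-e-phone
Counting: 3 parts
= 3 syllables


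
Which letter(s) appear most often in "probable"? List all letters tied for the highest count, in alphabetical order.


Word: "probable"
Letter counts:
  'a': 1
  'b': 2
  'e': 1
  'l': 1
  'o': 1
  'p': 1
  'r': 1
Maximum count = 2
Most frequent = 'b' (2 times each)


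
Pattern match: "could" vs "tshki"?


Pattern of "could": [0, 1, 2, 3, 4]
Pattern of "tshki": [0, 1, 2, 3, 4]
Patterns match
Same pattern = Yes
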